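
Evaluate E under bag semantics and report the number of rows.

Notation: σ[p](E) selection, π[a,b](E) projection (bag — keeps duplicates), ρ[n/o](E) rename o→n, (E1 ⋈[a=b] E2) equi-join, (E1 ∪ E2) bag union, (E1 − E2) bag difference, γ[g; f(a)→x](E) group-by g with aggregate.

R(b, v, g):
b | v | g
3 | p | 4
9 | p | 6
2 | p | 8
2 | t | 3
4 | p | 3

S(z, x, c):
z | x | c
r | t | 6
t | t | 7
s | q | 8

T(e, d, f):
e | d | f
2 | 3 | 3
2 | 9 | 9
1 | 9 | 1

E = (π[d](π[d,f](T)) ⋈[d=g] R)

Row counts bottom-up:
  T → 3
  π[d,f](T) → 3
  π[d](π[d,f](T)) → 3
  R → 5
  (π[d](π[d,f](T)) ⋈[d=g] R) → 2

|E| = 2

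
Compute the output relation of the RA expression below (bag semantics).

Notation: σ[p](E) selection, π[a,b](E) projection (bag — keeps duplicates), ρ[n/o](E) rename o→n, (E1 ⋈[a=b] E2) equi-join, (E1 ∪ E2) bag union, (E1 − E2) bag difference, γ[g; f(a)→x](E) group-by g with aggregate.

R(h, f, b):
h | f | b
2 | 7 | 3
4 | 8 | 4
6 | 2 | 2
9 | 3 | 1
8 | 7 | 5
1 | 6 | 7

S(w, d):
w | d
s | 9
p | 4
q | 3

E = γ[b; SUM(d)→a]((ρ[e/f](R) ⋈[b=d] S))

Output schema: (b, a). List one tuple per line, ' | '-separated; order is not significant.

Row counts bottom-up:
  R → 6
  ρ[e/f](R) → 6
  S → 3
  (ρ[e/f](R) ⋈[b=d] S) → 2
  γ[b; SUM(d)→a]((ρ[e/f](R) ⋈[b=d] S)) → 2

== RESULT ==
b | a
3 | 3
4 | 4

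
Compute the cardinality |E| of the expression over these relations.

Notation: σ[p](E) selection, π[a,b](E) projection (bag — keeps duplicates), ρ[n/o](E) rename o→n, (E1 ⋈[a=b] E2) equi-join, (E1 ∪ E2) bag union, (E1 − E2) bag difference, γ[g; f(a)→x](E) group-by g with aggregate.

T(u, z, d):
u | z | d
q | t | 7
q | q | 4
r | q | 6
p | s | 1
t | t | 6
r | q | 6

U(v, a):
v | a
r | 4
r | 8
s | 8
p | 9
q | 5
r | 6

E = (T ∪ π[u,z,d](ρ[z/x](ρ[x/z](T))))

Stepwise |·|:
  T → 6
  T → 6
  ρ[x/z](T) → 6
  ρ[z/x](ρ[x/z](T)) → 6
  π[u,z,d](ρ[z/x](ρ[x/z](T))) → 6
  (T ∪ π[u,z,d](ρ[z/x](ρ[x/z](T)))) → 12

|E| = 12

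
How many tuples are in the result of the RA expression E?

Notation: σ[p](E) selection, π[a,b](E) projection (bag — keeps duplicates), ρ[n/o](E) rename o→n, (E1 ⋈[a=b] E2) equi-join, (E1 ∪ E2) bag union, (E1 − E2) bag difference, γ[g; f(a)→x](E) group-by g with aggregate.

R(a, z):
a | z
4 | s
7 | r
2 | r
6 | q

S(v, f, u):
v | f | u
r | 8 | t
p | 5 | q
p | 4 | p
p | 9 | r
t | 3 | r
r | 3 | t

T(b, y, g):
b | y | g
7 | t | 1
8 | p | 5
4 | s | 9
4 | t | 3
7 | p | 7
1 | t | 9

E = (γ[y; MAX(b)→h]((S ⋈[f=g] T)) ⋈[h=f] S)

Stepwise |·|:
  S → 6
  T → 6
  (S ⋈[f=g] T) → 5
  γ[y; MAX(b)→h]((S ⋈[f=g] T)) → 3
  S → 6
  (γ[y; MAX(b)→h]((S ⋈[f=g] T)) ⋈[h=f] S) → 3

|E| = 3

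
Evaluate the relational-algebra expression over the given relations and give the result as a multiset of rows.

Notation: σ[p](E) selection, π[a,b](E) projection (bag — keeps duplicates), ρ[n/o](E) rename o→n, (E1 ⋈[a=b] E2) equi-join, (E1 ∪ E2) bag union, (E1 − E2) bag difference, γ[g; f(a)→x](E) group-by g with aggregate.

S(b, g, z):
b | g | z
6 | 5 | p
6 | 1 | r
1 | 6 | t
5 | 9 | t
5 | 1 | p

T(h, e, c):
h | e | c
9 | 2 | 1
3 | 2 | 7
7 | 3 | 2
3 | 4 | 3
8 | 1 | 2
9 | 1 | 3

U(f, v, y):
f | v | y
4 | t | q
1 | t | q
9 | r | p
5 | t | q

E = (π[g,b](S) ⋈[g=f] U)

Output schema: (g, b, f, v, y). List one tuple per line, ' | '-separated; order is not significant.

Per-node cardinality:
  S → 5
  π[g,b](S) → 5
  U → 4
  (π[g,b](S) ⋈[g=f] U) → 4

== RESULT ==
g | b | f | v | y
1 | 5 | 1 | t | q
1 | 6 | 1 | t | q
5 | 6 | 5 | t | q
9 | 5 | 9 | r | p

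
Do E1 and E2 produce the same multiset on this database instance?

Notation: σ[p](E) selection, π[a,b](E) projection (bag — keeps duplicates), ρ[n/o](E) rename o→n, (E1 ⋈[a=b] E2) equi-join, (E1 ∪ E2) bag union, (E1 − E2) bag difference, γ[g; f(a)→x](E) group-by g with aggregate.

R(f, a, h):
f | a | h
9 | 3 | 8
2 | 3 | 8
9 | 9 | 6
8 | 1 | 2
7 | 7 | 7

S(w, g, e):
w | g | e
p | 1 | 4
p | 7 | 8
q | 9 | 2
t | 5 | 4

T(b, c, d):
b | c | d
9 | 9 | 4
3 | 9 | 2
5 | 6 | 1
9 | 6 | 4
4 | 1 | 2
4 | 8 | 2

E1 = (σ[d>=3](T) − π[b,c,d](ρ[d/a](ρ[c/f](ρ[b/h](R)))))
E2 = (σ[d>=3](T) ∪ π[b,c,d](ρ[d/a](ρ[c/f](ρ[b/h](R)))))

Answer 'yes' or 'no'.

E1 row counts bottom-up:
  T → 6
  σ[d>=3](T) → 2
  R → 5
  ρ[b/h](R) → 5
  ρ[c/f](ρ[b/h](R)) → 5
  ρ[d/a](ρ[c/f](ρ[b/h](R))) → 5
  π[b,c,d](ρ[d/a](ρ[c/f](ρ[b/h](R)))) → 5
  (σ[d>=3](T) − π[b,c,d](ρ[d/a](ρ[c/f](ρ[b/h](R))))) → 2
E2 row counts bottom-up:
  T → 6
  σ[d>=3](T) → 2
  R → 5
  ρ[b/h](R) → 5
  ρ[c/f](ρ[b/h](R)) → 5
  ρ[d/a](ρ[c/f](ρ[b/h](R))) → 5
  π[b,c,d](ρ[d/a](ρ[c/f](ρ[b/h](R)))) → 5
  (σ[d>=3](T) ∪ π[b,c,d](ρ[d/a](ρ[c/f](ρ[b/h](R))))) → 7

E1 result:
b | c | d
9 | 6 | 4
9 | 9 | 4
E2 result:
b | c | d
2 | 8 | 1
6 | 9 | 9
7 | 7 | 7
8 | 2 | 3
8 | 9 | 3
9 | 6 | 4
9 | 9 | 4
Witness: (6, 9, 9) appears 0× in E1 but 1× in E2.

no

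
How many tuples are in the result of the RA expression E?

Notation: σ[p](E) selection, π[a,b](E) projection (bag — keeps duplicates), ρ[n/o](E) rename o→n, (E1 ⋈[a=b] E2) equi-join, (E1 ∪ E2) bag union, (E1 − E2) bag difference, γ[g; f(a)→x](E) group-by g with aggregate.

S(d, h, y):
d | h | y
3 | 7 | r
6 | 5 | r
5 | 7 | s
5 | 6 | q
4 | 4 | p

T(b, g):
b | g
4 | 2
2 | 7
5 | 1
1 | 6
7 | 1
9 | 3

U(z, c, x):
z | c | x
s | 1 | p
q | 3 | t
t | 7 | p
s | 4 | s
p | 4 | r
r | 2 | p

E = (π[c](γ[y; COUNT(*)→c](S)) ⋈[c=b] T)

Subexpression sizes:
  S → 5
  γ[y; COUNT(*)→c](S) → 4
  π[c](γ[y; COUNT(*)→c](S)) → 4
  T → 6
  (π[c](γ[y; COUNT(*)→c](S)) ⋈[c=b] T) → 4

|E| = 4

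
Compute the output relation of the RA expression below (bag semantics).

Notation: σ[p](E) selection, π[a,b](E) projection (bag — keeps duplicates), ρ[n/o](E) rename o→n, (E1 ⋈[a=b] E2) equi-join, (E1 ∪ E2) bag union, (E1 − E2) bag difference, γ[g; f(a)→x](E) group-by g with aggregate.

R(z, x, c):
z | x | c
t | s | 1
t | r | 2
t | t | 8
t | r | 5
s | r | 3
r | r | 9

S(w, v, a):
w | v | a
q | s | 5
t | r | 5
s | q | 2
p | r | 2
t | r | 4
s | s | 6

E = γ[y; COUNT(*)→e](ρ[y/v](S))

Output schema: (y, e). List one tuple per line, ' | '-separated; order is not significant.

Per-node cardinality:
  S → 6
  ρ[y/v](S) → 6
  γ[y; COUNT(*)→e](ρ[y/v](S)) → 3

== RESULT ==
y | e
q | 1
r | 3
s | 2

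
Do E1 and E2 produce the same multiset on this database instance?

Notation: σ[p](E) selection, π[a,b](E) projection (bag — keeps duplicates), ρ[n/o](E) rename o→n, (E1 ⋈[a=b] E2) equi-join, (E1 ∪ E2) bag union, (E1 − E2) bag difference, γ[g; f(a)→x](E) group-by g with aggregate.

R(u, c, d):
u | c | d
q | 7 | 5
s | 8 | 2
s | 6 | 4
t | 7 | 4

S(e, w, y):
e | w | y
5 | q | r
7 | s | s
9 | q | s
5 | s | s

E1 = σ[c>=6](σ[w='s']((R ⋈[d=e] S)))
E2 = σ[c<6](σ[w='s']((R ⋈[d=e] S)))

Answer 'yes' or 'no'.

E1 stepwise |·|:
  R → 4
  S → 4
  (R ⋈[d=e] S) → 2
  σ[w='s']((R ⋈[d=e] S)) → 1
  σ[c>=6](σ[w='s']((R ⋈[d=e] S))) → 1
E2 stepwise |·|:
  R → 4
  S → 4
  (R ⋈[d=e] S) → 2
  σ[w='s']((R ⋈[d=e] S)) → 1
  σ[c<6](σ[w='s']((R ⋈[d=e] S))) → 0

E1 result:
u | c | d | e | w | y
q | 7 | 5 | 5 | s | s
E2 result:
u | c | d | e | w | y
(0 rows)
Witness: ('q', 7, 5, 5, 's', 's') appears 1× in E1 but 0× in E2.

no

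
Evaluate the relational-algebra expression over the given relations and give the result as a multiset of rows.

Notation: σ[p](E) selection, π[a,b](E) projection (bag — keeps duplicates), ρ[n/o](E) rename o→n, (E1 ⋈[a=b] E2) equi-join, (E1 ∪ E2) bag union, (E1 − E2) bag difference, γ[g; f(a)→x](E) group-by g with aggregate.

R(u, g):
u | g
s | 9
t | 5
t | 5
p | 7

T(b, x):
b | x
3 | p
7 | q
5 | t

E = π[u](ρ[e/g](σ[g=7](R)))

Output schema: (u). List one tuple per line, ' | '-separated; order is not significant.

Row counts bottom-up:
  R → 4
  σ[g=7](R) → 1
  ρ[e/g](σ[g=7](R)) → 1
  π[u](ρ[e/g](σ[g=7](R))) → 1

== RESULT ==
u
p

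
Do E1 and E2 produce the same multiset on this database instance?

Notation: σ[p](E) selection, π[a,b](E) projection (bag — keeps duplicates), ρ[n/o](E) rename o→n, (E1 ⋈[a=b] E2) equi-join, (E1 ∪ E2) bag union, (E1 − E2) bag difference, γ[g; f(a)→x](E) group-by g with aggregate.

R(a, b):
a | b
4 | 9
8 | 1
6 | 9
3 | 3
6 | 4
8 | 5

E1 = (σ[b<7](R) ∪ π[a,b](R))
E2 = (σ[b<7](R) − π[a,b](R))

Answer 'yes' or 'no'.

E1 per-node cardinality:
  R → 6
  σ[b<7](R) → 4
  R → 6
  π[a,b](R) → 6
  (σ[b<7](R) ∪ π[a,b](R)) → 10
E2 per-node cardinality:
  R → 6
  σ[b<7](R) → 4
  R → 6
  π[a,b](R) → 6
  (σ[b<7](R) − π[a,b](R)) → 0

E1 result:
a | b
3 | 3
3 | 3
4 | 9
6 | 4
6 | 4
6 | 9
8 | 1
8 | 1
8 | 5
8 | 5
E2 result:
a | b
(0 rows)
Witness: (3, 3) appears 2× in E1 but 0× in E2.

no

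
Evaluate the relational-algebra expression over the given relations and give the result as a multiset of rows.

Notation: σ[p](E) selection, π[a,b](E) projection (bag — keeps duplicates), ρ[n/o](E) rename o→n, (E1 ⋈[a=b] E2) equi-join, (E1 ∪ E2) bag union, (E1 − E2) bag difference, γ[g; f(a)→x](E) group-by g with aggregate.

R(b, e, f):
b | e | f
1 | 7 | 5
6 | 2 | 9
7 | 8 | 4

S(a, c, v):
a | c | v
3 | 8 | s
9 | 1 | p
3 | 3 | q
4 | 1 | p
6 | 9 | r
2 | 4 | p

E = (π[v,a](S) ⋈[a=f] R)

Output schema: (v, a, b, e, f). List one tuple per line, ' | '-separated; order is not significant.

Per-node cardinality:
  S → 6
  π[v,a](S) → 6
  R → 3
  (π[v,a](S) ⋈[a=f] R) → 2

== RESULT ==
v | a | b | e | f
p | 4 | 7 | 8 | 4
p | 9 | 6 | 2 | 9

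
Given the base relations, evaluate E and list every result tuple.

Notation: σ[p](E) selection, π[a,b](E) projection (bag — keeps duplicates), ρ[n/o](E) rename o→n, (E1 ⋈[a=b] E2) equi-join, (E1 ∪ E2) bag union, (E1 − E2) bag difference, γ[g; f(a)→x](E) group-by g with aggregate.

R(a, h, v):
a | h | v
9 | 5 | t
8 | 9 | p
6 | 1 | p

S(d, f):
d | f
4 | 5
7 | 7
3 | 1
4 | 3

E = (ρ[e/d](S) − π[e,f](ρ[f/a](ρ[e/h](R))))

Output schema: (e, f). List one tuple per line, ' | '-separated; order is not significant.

Row counts bottom-up:
  S → 4
  ρ[e/d](S) → 4
  R → 3
  ρ[e/h](R) → 3
  ρ[f/a](ρ[e/h](R)) → 3
  π[e,f](ρ[f/a](ρ[e/h](R))) → 3
  (ρ[e/d](S) − π[e,f](ρ[f/a](ρ[e/h](R)))) → 4

== RESULT ==
e | f
3 | 1
4 | 3
4 | 5
7 | 7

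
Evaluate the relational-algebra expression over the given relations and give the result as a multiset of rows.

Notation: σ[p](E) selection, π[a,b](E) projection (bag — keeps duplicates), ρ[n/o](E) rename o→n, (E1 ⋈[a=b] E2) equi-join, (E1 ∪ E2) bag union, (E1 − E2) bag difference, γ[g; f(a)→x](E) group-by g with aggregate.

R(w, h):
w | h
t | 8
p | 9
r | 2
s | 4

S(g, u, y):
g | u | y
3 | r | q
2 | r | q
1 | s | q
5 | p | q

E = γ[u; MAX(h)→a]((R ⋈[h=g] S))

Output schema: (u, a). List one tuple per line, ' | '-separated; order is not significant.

Subexpression sizes:
  R → 4
  S → 4
  (R ⋈[h=g] S) → 1
  γ[u; MAX(h)→a]((R ⋈[h=g] S)) → 1

== RESULT ==
u | a
r | 2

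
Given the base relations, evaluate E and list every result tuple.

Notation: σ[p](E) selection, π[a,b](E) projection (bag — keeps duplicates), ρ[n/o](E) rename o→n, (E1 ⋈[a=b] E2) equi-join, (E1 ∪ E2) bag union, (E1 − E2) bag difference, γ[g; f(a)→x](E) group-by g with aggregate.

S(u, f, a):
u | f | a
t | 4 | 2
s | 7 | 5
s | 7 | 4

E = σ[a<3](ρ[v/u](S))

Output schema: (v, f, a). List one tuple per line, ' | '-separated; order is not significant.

Row counts bottom-up:
  S → 3
  ρ[v/u](S) → 3
  σ[a<3](ρ[v/u](S)) → 1

== RESULT ==
v | f | a
t | 4 | 2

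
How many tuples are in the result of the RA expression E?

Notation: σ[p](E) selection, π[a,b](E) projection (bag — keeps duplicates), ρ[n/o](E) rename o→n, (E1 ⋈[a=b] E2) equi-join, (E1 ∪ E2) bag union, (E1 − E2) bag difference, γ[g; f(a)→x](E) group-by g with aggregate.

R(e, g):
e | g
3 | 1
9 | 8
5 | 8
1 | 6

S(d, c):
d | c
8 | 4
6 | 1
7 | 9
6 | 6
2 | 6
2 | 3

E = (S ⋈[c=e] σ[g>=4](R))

Stepwise |·|:
  S → 6
  R → 4
  σ[g>=4](R) → 3
  (S ⋈[c=e] σ[g>=4](R)) → 2

|E| = 2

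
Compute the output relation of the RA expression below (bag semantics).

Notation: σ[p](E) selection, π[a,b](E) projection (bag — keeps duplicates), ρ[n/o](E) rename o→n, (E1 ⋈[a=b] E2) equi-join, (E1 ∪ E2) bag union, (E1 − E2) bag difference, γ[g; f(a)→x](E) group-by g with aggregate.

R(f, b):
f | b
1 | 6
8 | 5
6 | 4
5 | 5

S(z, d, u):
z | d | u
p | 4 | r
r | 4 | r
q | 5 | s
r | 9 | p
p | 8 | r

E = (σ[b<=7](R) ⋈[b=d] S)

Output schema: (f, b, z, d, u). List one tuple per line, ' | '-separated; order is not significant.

Per-node cardinality:
  R → 4
  σ[b<=7](R) → 4
  S → 5
  (σ[b<=7](R) ⋈[b=d] S) → 4

== RESULT ==
f | b | z | d | u
5 | 5 | q | 5 | s
6 | 4 | p | 4 | r
6 | 4 | r | 4 | r
8 | 5 | q | 5 | s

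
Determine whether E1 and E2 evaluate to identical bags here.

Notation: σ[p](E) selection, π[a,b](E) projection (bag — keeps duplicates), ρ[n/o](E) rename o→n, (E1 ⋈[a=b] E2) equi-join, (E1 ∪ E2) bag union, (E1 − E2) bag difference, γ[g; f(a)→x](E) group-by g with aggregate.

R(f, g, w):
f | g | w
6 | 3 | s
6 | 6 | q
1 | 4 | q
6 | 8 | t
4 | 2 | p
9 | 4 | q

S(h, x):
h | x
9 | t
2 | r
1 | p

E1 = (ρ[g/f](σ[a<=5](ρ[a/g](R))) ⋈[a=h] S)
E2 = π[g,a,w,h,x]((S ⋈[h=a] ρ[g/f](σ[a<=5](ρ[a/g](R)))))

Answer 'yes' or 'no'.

E1 row counts bottom-up:
  R → 6
  ρ[a/g](R) → 6
  σ[a<=5](ρ[a/g](R)) → 4
  ρ[g/f](σ[a<=5](ρ[a/g](R))) → 4
  S → 3
  (ρ[g/f](σ[a<=5](ρ[a/g](R))) ⋈[a=h] S) → 1
E2 row counts bottom-up:
  S → 3
  R → 6
  ρ[a/g](R) → 6
  σ[a<=5](ρ[a/g](R)) → 4
  ρ[g/f](σ[a<=5](ρ[a/g](R))) → 4
  (S ⋈[h=a] ρ[g/f](σ[a<=5](ρ[a/g](R)))) → 1
  π[g,a,w,h,x]((S ⋈[h=a] ρ[g/f](σ[a<=5](ρ[a/g](R))))) → 1

E1 and E2 produce the same multiset:
g | a | w | h | x
4 | 2 | p | 2 | r

yes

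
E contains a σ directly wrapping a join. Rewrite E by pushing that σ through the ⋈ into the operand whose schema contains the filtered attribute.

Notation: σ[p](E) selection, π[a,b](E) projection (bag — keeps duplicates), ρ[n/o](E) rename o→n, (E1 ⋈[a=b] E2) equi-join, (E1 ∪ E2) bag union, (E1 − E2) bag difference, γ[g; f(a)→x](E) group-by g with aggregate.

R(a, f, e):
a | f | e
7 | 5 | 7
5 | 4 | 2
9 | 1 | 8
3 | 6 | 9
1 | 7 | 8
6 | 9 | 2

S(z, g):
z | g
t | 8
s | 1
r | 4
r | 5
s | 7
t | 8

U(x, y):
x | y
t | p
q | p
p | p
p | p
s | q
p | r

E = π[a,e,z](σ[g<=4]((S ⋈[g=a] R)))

σ filters on g, owned by the left side.
E' = π[a,e,z]((σ[g<=4](S) ⋈[g=a] R))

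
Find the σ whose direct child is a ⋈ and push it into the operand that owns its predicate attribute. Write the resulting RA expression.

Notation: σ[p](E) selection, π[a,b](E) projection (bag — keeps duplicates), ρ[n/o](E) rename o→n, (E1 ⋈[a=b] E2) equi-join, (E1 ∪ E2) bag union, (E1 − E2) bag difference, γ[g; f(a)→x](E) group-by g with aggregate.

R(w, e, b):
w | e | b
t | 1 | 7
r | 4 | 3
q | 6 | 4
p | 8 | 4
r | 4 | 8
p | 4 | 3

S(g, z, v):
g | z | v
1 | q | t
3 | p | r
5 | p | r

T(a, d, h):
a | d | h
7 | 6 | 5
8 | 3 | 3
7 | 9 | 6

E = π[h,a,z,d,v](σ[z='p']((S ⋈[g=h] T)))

σ filters on z, owned by the left side.
E' = π[h,a,z,d,v]((σ[z='p'](S) ⋈[g=h] T))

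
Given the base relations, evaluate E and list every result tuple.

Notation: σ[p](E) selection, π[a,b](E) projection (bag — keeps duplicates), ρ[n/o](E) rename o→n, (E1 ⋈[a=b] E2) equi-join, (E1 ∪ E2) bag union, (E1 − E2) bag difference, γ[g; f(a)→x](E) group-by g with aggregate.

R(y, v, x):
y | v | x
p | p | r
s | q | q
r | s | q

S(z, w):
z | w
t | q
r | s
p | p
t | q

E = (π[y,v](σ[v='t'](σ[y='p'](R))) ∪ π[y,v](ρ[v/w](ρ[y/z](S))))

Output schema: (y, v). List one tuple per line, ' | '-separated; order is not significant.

Row counts bottom-up:
  R → 3
  σ[y='p'](R) → 1
  σ[v='t'](σ[y='p'](R)) → 0
  π[y,v](σ[v='t'](σ[y='p'](R))) → 0
  S → 4
  ρ[y/z](S) → 4
  ρ[v/w](ρ[y/z](S)) → 4
  π[y,v](ρ[v/w](ρ[y/z](S))) → 4
  (π[y,v](σ[v='t'](σ[y='p'](R))) ∪ π[y,v](ρ[v/w](ρ[y/z](S)))) → 4

== RESULT ==
y | v
p | p
r | s
t | q
t | q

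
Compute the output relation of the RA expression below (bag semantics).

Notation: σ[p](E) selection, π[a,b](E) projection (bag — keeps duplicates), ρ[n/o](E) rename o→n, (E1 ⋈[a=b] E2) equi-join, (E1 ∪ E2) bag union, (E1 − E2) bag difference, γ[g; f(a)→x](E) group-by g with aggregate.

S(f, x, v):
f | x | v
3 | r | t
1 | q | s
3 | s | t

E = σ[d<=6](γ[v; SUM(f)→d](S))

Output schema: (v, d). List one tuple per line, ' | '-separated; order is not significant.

Per-node cardinality:
  S → 3
  γ[v; SUM(f)→d](S) → 2
  σ[d<=6](γ[v; SUM(f)→d](S)) → 2

== RESULT ==
v | d
s | 1
t | 6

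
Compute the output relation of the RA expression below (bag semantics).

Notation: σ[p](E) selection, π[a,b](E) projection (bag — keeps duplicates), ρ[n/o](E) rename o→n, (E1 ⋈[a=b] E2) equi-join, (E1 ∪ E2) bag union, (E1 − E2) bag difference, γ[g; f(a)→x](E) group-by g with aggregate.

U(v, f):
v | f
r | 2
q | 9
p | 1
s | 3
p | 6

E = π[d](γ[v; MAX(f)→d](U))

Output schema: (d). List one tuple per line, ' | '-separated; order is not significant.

Row counts bottom-up:
  U → 5
  γ[v; MAX(f)→d](U) → 4
  π[d](γ[v; MAX(f)→d](U)) → 4

== RESULT ==
d
2
3
6
9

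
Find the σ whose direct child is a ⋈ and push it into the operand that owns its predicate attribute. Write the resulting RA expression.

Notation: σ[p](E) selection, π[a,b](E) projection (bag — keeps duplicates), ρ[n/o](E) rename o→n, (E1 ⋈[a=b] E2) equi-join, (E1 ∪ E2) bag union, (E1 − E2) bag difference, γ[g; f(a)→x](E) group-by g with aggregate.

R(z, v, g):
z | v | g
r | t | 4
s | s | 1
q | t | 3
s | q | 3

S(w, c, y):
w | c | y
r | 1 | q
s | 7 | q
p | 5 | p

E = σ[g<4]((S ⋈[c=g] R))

σ filters on g, owned by the right side.
E' = (S ⋈[c=g] σ[g<4](R))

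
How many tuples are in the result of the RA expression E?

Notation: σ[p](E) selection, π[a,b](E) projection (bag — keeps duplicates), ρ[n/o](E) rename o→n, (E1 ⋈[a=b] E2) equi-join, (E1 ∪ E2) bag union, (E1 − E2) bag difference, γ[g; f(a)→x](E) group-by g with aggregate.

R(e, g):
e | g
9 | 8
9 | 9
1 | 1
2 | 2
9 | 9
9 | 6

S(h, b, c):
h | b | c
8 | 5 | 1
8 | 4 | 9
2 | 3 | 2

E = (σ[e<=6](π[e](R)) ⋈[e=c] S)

Subexpression sizes:
  R → 6
  π[e](R) → 6
  σ[e<=6](π[e](R)) → 2
  S → 3
  (σ[e<=6](π[e](R)) ⋈[e=c] S) → 2

|E| = 2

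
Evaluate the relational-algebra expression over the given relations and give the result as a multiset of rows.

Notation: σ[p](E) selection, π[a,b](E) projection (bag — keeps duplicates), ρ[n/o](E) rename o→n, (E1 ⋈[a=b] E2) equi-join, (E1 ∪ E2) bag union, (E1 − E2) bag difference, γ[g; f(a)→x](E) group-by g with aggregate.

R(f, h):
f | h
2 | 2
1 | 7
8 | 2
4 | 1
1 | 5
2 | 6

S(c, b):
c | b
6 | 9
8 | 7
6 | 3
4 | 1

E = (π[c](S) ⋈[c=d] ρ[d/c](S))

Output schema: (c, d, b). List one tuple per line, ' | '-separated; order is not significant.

Row counts bottom-up:
  S → 4
  π[c](S) → 4
  S → 4
  ρ[d/c](S) → 4
  (π[c](S) ⋈[c=d] ρ[d/c](S)) → 6

== RESULT ==
c | d | b
4 | 4 | 1
6 | 6 | 3
6 | 6 | 3
6 | 6 | 9
6 | 6 | 9
8 | 8 | 7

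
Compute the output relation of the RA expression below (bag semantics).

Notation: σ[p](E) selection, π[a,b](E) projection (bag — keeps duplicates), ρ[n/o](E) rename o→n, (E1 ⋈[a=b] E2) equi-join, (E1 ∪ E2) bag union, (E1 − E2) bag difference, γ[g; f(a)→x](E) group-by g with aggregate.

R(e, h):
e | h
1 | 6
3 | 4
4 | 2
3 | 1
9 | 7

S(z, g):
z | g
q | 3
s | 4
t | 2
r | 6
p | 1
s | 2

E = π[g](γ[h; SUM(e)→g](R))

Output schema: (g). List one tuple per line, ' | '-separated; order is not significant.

Stepwise |·|:
  R → 5
  γ[h; SUM(e)→g](R) → 5
  π[g](γ[h; SUM(e)→g](R)) → 5

== RESULT ==
g
1
3
3
4
9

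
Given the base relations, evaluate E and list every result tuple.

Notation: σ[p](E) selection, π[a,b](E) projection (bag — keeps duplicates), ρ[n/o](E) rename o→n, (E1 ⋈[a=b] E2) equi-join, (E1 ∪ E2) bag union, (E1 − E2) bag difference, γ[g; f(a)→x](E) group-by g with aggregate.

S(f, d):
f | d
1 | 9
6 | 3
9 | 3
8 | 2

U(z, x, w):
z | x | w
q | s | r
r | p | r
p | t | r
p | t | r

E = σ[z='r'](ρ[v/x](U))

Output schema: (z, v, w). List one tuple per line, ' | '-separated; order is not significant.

Subexpression sizes:
  U → 4
  ρ[v/x](U) → 4
  σ[z='r'](ρ[v/x](U)) → 1

== RESULT ==
z | v | w
r | p | r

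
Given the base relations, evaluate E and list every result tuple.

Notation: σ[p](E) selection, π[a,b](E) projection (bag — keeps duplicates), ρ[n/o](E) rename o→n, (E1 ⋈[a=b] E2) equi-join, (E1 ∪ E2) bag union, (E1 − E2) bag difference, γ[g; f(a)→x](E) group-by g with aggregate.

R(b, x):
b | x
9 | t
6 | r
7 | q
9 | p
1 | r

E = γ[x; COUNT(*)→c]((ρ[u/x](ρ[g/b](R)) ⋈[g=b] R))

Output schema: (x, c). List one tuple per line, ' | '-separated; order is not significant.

Stepwise |·|:
  R → 5
  ρ[g/b](R) → 5
  ρ[u/x](ρ[g/b](R)) → 5
  R → 5
  (ρ[u/x](ρ[g/b](R)) ⋈[g=b] R) → 7
  γ[x; COUNT(*)→c]((ρ[u/x](ρ[g/b](R)) ⋈[g=b] R)) → 4

== RESULT ==
x | c
p | 2
q | 1
r | 2
t | 2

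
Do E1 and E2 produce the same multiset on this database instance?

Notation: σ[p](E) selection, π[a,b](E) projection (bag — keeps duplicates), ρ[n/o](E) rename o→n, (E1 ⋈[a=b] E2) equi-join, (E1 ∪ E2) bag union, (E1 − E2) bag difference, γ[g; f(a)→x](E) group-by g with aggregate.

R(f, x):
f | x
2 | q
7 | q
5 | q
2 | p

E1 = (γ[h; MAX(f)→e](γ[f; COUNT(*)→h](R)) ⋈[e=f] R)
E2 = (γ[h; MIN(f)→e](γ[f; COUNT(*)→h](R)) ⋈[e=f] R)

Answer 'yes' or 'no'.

E1 stepwise |·|:
  R → 4
  γ[f; COUNT(*)→h](R) → 3
  γ[h; MAX(f)→e](γ[f; COUNT(*)→h](R)) → 2
  R → 4
  (γ[h; MAX(f)→e](γ[f; COUNT(*)→h](R)) ⋈[e=f] R) → 3
E2 stepwise |·|:
  R → 4
  γ[f; COUNT(*)→h](R) → 3
  γ[h; MIN(f)→e](γ[f; COUNT(*)→h](R)) → 2
  R → 4
  (γ[h; MIN(f)→e](γ[f; COUNT(*)→h](R)) ⋈[e=f] R) → 3

E1 result:
h | e | f | x
1 | 7 | 7 | q
2 | 2 | 2 | p
2 | 2 | 2 | q
E2 result:
h | e | f | x
1 | 5 | 5 | q
2 | 2 | 2 | p
2 | 2 | 2 | q
Witness: (1, 5, 5, 'q') appears 0× in E1 but 1× in E2.

no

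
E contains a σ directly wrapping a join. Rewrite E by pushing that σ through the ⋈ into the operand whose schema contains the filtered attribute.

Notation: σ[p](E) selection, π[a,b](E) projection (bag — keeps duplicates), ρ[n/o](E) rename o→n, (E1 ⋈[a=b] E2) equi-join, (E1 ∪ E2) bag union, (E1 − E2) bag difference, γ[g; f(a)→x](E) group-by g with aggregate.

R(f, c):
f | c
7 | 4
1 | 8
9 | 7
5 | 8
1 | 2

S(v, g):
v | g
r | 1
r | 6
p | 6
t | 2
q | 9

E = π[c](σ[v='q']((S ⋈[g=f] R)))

σ filters on v, owned by the left side.
E' = π[c]((σ[v='q'](S) ⋈[g=f] R))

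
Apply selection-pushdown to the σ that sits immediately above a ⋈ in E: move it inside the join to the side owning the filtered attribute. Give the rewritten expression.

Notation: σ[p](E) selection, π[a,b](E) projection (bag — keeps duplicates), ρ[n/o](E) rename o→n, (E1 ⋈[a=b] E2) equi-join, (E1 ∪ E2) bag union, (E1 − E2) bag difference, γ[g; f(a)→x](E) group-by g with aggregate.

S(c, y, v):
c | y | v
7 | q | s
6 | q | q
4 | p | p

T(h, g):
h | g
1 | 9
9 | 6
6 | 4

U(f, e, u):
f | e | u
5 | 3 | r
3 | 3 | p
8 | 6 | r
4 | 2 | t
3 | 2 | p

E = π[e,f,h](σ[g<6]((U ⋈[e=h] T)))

σ filters on g, owned by the right side.
E' = π[e,f,h]((U ⋈[e=h] σ[g<6](T)))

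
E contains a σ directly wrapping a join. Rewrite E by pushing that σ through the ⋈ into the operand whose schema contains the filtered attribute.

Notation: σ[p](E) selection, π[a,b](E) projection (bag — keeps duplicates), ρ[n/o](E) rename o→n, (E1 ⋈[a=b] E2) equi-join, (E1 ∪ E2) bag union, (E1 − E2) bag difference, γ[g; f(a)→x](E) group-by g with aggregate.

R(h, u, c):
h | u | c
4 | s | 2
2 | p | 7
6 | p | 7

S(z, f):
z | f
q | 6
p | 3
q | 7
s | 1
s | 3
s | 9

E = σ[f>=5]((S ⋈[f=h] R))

σ filters on f, owned by the left side.
E' = (σ[f>=5](S) ⋈[f=h] R)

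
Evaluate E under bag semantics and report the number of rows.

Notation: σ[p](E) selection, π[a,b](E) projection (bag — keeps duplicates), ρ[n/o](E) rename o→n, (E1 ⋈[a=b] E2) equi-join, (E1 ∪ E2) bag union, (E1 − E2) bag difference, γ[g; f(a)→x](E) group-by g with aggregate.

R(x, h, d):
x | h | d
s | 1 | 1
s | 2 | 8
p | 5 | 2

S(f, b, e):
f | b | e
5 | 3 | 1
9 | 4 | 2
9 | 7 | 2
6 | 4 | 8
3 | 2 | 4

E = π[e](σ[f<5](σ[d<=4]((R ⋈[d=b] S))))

Row counts bottom-up:
  R → 3
  S → 5
  (R ⋈[d=b] S) → 1
  σ[d<=4]((R ⋈[d=b] S)) → 1
  σ[f<5](σ[d<=4]((R ⋈[d=b] S))) → 1
  π[e](σ[f<5](σ[d<=4]((R ⋈[d=b] S)))) → 1

|E| = 1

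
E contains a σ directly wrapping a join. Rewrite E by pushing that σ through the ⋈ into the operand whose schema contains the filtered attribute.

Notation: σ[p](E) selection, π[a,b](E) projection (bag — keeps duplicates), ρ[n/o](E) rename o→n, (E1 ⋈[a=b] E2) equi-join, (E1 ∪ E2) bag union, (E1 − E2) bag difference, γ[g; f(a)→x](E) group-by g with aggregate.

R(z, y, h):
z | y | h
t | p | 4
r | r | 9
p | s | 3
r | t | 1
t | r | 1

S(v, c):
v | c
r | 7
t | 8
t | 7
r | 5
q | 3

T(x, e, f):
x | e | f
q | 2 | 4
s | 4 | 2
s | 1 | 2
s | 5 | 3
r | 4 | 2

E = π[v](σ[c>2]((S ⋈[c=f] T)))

σ filters on c, owned by the left side.
E' = π[v]((σ[c>2](S) ⋈[c=f] T))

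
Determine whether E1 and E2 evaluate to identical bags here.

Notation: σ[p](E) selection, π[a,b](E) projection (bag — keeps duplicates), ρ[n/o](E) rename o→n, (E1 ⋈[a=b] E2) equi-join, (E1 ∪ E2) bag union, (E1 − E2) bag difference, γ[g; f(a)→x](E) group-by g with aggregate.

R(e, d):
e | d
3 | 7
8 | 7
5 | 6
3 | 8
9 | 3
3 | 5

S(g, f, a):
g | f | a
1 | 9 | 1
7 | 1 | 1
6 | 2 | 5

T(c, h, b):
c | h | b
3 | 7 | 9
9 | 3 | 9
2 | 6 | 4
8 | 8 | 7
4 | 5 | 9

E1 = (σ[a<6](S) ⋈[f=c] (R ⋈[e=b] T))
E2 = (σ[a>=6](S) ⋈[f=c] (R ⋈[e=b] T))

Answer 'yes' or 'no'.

E1 row counts bottom-up:
  S → 3
  σ[a<6](S) → 3
  R → 6
  T → 5
  (R ⋈[e=b] T) → 3
  (σ[a<6](S) ⋈[f=c] (R ⋈[e=b] T)) → 1
E2 row counts bottom-up:
  S → 3
  σ[a>=6](S) → 0
  R → 6
  T → 5
  (R ⋈[e=b] T) → 3
  (σ[a>=6](S) ⋈[f=c] (R ⋈[e=b] T)) → 0

E1 result:
g | f | a | e | d | c | h | b
1 | 9 | 1 | 9 | 3 | 9 | 3 | 9
E2 result:
g | f | a | e | d | c | h | b
(0 rows)
Witness: (1, 9, 1, 9, 3, 9, 3, 9) appears 1× in E1 but 0× in E2.

no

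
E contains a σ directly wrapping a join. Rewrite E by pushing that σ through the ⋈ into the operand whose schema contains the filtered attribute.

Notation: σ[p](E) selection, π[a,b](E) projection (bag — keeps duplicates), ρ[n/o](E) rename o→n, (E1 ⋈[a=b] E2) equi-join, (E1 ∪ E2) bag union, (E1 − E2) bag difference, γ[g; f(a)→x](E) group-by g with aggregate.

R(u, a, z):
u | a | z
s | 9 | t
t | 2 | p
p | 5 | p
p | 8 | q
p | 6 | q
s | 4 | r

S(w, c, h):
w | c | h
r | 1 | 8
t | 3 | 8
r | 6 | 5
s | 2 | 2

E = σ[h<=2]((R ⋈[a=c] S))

σ filters on h, owned by the right side.
E' = (R ⋈[a=c] σ[h<=2](S))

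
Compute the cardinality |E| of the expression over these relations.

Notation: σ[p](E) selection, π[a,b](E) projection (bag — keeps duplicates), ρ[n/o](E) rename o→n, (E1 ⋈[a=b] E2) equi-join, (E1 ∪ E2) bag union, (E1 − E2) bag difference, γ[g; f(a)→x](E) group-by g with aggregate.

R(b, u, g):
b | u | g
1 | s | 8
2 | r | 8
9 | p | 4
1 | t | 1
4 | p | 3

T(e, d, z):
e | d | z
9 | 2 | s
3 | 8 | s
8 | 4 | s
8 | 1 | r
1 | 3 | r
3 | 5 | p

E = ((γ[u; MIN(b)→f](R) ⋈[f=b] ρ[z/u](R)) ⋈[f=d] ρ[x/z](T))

Row counts bottom-up:
  R → 5
  γ[u; MIN(b)→f](R) → 4
  R → 5
  ρ[z/u](R) → 5
  (γ[u; MIN(b)→f](R) ⋈[f=b] ρ[z/u](R)) → 6
  T → 6
  ρ[x/z](T) → 6
  ((γ[u; MIN(b)→f](R) ⋈[f=b] ρ[z/u](R)) ⋈[f=d] ρ[x/z](T)) → 6

|E| = 6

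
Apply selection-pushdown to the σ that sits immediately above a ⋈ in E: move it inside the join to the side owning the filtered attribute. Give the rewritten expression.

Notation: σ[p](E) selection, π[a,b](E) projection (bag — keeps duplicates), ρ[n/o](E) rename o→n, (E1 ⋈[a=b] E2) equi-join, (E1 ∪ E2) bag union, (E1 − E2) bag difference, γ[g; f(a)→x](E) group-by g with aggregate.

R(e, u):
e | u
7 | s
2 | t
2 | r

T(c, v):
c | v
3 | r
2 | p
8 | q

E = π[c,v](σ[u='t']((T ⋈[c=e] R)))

σ filters on u, owned by the right side.
E' = π[c,v]((T ⋈[c=e] σ[u='t'](R)))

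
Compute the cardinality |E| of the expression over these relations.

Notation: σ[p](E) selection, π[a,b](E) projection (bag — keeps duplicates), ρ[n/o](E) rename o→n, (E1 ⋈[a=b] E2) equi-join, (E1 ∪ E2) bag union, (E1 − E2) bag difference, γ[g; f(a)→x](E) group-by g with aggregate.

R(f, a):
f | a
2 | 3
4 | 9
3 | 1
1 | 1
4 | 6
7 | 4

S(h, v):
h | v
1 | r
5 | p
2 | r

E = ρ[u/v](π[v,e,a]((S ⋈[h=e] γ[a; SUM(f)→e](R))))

Subexpression sizes:
  S → 3
  R → 6
  γ[a; SUM(f)→e](R) → 5
  (S ⋈[h=e] γ[a; SUM(f)→e](R)) → 1
  π[v,e,a]((S ⋈[h=e] γ[a; SUM(f)→e](R))) → 1
  ρ[u/v](π[v,e,a]((S ⋈[h=e] γ[a; SUM(f)→e](R)))) → 1

|E| = 1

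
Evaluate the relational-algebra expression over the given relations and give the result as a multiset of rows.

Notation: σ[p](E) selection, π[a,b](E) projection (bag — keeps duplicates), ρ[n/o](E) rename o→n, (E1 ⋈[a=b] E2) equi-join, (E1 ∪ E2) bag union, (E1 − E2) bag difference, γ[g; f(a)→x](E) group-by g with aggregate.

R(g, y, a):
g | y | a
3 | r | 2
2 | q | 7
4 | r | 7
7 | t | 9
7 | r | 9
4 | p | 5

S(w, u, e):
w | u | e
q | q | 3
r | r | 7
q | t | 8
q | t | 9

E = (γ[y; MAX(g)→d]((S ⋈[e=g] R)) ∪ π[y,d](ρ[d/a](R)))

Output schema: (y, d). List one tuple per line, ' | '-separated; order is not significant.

Stepwise |·|:
  S → 4
  R → 6
  (S ⋈[e=g] R) → 3
  γ[y; MAX(g)→d]((S ⋈[e=g] R)) → 2
  R → 6
  ρ[d/a](R) → 6
  π[y,d](ρ[d/a](R)) → 6
  (γ[y; MAX(g)→d]((S ⋈[e=g] R)) ∪ π[y,d](ρ[d/a](R))) → 8

== RESULT ==
y | d
p | 5
q | 7
r | 2
r | 7
r | 7
r | 9
t | 7
t | 9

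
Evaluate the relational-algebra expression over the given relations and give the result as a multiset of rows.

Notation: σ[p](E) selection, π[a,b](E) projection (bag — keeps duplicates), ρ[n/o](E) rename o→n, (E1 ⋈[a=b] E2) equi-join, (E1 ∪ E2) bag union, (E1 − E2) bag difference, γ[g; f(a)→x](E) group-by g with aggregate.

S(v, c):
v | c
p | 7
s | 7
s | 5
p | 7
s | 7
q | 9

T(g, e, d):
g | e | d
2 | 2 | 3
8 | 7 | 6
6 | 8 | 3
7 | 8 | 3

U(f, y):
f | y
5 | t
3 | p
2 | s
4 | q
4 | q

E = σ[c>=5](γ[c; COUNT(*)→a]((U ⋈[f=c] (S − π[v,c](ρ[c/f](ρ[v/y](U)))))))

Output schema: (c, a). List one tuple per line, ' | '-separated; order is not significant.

Per-node cardinality:
  U → 5
  S → 6
  U → 5
  ρ[v/y](U) → 5
  ρ[c/f](ρ[v/y](U)) → 5
  π[v,c](ρ[c/f](ρ[v/y](U))) → 5
  (S − π[v,c](ρ[c/f](ρ[v/y](U)))) → 6
  (U ⋈[f=c] (S − π[v,c](ρ[c/f](ρ[v/y](U))))) → 1
  γ[c; COUNT(*)→a]((U ⋈[f=c] (S − π[v,c](ρ[c/f](ρ[v/y](U)))))) → 1
  σ[c>=5](γ[c; COUNT(*)→a]((U ⋈[f=c] (S − π[v,c](ρ[c/f](ρ[v/y](U))))))) → 1

== RESULT ==
c | a
5 | 1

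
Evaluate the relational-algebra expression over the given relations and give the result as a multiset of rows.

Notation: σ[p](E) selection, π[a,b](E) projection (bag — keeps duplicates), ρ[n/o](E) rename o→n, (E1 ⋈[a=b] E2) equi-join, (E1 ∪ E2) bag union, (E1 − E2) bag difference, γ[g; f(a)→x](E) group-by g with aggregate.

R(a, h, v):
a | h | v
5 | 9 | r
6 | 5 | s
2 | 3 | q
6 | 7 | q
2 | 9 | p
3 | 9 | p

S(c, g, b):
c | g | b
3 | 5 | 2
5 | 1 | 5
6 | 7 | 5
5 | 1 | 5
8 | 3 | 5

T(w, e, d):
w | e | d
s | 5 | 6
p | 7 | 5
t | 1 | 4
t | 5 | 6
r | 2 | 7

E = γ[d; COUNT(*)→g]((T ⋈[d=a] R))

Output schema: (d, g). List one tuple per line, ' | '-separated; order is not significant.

Stepwise |·|:
  T → 5
  R → 6
  (T ⋈[d=a] R) → 5
  γ[d; COUNT(*)→g]((T ⋈[d=a] R)) → 2

== RESULT ==
d | g
5 | 1
6 | 4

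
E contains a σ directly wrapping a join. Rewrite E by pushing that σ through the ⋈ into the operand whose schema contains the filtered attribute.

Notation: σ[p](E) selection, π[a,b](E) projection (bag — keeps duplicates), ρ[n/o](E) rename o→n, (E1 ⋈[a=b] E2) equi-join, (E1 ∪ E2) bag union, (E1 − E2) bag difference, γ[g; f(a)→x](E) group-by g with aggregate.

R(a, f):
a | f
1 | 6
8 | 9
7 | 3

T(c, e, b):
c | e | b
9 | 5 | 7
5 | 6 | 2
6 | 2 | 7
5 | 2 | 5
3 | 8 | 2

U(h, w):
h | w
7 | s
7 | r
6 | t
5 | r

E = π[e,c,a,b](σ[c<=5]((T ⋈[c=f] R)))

σ filters on c, owned by the left side.
E' = π[e,c,a,b]((σ[c<=5](T) ⋈[c=f] R))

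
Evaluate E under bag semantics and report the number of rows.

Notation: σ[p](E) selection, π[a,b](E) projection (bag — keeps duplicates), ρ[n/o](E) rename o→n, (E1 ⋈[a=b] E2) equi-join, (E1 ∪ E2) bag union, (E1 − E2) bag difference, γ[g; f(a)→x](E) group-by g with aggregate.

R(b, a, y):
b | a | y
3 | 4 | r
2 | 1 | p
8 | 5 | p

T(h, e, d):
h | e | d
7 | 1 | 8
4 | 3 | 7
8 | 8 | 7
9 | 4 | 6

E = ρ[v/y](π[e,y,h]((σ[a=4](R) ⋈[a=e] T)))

Row counts bottom-up:
  R → 3
  σ[a=4](R) → 1
  T → 4
  (σ[a=4](R) ⋈[a=e] T) → 1
  π[e,y,h]((σ[a=4](R) ⋈[a=e] T)) → 1
  ρ[v/y](π[e,y,h]((σ[a=4](R) ⋈[a=e] T))) → 1

|E| = 1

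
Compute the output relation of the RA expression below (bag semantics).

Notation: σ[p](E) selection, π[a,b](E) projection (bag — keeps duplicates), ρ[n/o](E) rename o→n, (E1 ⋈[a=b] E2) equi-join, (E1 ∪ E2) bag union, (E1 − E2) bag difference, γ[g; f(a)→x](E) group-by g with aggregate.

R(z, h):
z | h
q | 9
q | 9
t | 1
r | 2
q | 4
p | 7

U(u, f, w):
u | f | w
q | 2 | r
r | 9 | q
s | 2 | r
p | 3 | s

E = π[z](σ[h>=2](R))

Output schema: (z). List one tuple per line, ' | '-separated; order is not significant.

Per-node cardinality:
  R → 6
  σ[h>=2](R) → 5
  π[z](σ[h>=2](R)) → 5

== RESULT ==
z
p
q
q
q
r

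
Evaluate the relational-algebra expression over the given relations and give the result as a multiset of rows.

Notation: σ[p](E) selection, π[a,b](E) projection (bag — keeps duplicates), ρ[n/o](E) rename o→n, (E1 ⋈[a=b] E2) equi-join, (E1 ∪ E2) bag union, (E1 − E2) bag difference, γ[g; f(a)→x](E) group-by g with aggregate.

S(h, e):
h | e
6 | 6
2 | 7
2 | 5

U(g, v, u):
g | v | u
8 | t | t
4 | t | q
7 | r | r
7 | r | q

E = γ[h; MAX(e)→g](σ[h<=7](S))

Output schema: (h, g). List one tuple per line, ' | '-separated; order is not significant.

Per-node cardinality:
  S → 3
  σ[h<=7](S) → 3
  γ[h; MAX(e)→g](σ[h<=7](S)) → 2

== RESULT ==
h | g
2 | 7
6 | 6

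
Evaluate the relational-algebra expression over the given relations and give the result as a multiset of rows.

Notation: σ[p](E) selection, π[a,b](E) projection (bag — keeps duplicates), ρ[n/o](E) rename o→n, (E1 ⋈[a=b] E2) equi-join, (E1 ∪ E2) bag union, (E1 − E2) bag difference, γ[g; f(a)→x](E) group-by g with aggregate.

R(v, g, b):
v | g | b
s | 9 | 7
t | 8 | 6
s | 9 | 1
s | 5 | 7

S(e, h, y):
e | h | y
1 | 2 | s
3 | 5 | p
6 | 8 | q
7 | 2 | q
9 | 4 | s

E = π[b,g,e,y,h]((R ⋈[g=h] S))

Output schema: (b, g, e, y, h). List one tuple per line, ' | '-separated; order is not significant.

Per-node cardinality:
  R → 4
  S → 5
  (R ⋈[g=h] S) → 2
  π[b,g,e,y,h]((R ⋈[g=h] S)) → 2

== RESULT ==
b | g | e | y | h
6 | 8 | 6 | q | 8
7 | 5 | 3 | p | 5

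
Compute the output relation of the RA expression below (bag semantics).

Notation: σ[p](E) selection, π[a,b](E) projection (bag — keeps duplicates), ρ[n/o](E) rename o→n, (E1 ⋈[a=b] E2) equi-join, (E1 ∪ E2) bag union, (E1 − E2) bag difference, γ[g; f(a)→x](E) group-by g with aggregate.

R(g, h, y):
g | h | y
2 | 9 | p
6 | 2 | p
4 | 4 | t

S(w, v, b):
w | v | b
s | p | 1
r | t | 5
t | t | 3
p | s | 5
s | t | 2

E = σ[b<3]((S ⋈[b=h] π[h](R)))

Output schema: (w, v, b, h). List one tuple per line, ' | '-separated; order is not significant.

Subexpression sizes:
  S → 5
  R → 3
  π[h](R) → 3
  (S ⋈[b=h] π[h](R)) → 1
  σ[b<3]((S ⋈[b=h] π[h](R))) → 1

== RESULT ==
w | v | b | h
s | t | 2 | 2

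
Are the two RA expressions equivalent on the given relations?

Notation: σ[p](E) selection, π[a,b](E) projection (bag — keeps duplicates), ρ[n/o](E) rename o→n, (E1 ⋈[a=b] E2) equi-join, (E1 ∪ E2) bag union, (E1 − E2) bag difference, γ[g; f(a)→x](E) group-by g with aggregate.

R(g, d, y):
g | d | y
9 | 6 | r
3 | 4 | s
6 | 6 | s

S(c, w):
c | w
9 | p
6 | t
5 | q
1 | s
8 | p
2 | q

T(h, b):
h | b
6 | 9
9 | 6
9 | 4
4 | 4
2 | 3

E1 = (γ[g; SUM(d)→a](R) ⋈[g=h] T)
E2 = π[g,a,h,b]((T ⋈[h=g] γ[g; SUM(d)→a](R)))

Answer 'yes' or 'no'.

E1 stepwise |·|:
  R → 3
  γ[g; SUM(d)→a](R) → 3
  T → 5
  (γ[g; SUM(d)→a](R) ⋈[g=h] T) → 3
E2 stepwise |·|:
  T → 5
  R → 3
  γ[g; SUM(d)→a](R) → 3
  (T ⋈[h=g] γ[g; SUM(d)→a](R)) → 3
  π[g,a,h,b]((T ⋈[h=g] γ[g; SUM(d)→a](R))) → 3

E1 and E2 produce the same multiset:
g | a | h | b
6 | 6 | 6 | 9
9 | 6 | 9 | 4
9 | 6 | 9 | 6

yes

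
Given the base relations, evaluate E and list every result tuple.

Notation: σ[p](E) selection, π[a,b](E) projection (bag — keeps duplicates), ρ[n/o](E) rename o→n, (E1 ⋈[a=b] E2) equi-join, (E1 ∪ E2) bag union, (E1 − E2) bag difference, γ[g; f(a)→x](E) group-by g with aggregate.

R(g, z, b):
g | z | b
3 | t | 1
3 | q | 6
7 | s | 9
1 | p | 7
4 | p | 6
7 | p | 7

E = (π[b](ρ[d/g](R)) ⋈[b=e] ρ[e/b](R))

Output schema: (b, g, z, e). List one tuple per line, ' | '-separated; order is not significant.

Stepwise |·|:
  R → 6
  ρ[d/g](R) → 6
  π[b](ρ[d/g](R)) → 6
  R → 6
  ρ[e/b](R) → 6
  (π[b](ρ[d/g](R)) ⋈[b=e] ρ[e/b](R)) → 10

== RESULT ==
b | g | z | e
1 | 3 | t | 1
6 | 3 | q | 6
6 | 3 | q | 6
6 | 4 | p | 6
6 | 4 | p | 6
7 | 1 | p | 7
7 | 1 | p | 7
7 | 7 | p | 7
7 | 7 | p | 7
9 | 7 | s | 9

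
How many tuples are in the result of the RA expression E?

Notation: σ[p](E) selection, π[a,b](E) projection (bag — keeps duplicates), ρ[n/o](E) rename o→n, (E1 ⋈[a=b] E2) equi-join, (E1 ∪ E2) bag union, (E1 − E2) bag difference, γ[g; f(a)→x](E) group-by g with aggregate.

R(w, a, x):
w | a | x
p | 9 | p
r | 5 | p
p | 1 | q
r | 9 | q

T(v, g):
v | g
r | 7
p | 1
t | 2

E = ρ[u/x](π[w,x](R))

Stepwise |·|:
  R → 4
  π[w,x](R) → 4
  ρ[u/x](π[w,x](R)) → 4

|E| = 4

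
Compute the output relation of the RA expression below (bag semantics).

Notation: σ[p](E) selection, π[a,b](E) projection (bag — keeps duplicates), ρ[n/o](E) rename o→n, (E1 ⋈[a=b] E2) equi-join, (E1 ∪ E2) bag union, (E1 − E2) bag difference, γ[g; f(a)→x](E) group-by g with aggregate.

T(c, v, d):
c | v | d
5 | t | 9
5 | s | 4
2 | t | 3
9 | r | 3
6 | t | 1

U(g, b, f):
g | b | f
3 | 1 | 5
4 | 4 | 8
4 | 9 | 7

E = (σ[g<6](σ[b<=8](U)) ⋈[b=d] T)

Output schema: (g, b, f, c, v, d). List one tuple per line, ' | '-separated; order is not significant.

Stepwise |·|:
  U → 3
  σ[b<=8](U) → 2
  σ[g<6](σ[b<=8](U)) → 2
  T → 5
  (σ[g<6](σ[b<=8](U)) ⋈[b=d] T) → 2

== RESULT ==
g | b | f | c | v | d
3 | 1 | 5 | 6 | t | 1
4 | 4 | 8 | 5 | s | 4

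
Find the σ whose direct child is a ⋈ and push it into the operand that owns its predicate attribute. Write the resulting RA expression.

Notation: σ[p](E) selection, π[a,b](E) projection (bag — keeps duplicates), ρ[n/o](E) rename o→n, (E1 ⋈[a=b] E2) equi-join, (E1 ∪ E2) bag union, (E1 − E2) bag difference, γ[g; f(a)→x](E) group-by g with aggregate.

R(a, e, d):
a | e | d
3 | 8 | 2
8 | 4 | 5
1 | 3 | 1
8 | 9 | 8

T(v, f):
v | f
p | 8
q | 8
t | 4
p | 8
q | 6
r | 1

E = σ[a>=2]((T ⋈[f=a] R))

σ filters on a, owned by the right side.
E' = (T ⋈[f=a] σ[a>=2](R))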